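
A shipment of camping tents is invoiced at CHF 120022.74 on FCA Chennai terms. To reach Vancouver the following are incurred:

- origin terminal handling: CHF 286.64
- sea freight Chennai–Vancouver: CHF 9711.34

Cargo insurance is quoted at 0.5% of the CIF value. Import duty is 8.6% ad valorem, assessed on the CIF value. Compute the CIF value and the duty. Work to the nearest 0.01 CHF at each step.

CIF value: CHF 130674.09; import duty: CHF 11237.97

Let C be the CIF value. C = FCA price + pre-shipment costs + freight + 0.5% × C
C − 0.5% × C = 120022.74 + 286.64 + 9711.34
0.995 × C = 130020.72
C = 130020.72 / 0.995 = 130674.09
Insurance premium = 0.5% × 130674.09 = 653.37
Import duty = 130674.09 × 8.6% = 11237.97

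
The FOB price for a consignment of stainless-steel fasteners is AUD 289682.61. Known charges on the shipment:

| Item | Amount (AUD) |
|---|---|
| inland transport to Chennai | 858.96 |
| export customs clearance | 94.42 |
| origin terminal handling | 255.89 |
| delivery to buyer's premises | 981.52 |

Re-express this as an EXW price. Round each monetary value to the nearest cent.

Not relevant to the conversion: delivery — on the buyer under both terms; not part of either seller's price.
From FOB to EXW, the seller no longer bears: inland to port, export clearance, origin terminal.
EXW price = 289682.61 − 858.96 − 94.42 − 255.89 = 288473.34

EXW price: AUD 288473.34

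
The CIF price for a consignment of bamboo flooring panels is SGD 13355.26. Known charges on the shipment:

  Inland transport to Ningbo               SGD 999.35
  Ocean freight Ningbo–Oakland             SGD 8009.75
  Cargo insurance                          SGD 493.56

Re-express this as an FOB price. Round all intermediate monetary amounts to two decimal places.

FOB price: SGD 4851.95

Not relevant to the conversion: inland to port — on the seller under both CIF and FOB; already in the CIF price and stays in the FOB price.
From CIF to FOB, the seller no longer bears: freight, insurance.
FOB price = 13355.26 − 8009.75 − 493.56 = 4851.95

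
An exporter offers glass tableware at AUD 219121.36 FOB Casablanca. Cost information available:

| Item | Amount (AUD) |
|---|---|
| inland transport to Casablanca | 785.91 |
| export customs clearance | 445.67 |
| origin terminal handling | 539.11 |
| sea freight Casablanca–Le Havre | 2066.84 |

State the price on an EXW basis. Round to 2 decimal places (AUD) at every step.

EXW price: AUD 217350.67

Not relevant to the conversion: freight — on the buyer under both terms; not part of either seller's price.
From FOB to EXW, the seller no longer bears: inland to port, export clearance, origin terminal.
EXW price = 219121.36 − 785.91 − 445.67 − 539.11 = 217350.67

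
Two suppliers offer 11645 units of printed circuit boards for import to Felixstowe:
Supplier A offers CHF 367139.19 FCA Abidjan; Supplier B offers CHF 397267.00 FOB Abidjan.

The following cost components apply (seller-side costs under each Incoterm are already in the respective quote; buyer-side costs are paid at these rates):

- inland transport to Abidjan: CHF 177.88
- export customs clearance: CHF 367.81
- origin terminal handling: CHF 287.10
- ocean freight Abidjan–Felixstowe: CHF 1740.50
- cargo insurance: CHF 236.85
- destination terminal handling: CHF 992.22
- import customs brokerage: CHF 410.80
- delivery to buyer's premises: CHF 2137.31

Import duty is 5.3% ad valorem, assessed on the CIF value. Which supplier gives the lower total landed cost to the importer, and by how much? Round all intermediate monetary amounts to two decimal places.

Supplier A is cheaper by CHF 31422.27

Supplier A (FCA):
CIF value = FCA price + origin terminal + freight + insurance = 367139.19 + 287.10 + 1740.50 + 236.85 = 369403.64
Import duty = 369403.64 × 5.3% = 19578.39
Buyer bears (A): 287.10 + 1740.50 + 236.85 + 992.22 + 410.80 + 2137.31 = 5804.78
Landed cost (A) = invoice 367139.19 + 5804.78 + duty 19578.39 = 392522.36
Supplier B (FOB):
CIF value = FOB price + freight + insurance = 397267.00 + 1740.50 + 236.85 = 399244.35
Import duty = 399244.35 × 5.3% = 21159.95
Buyer bears (B): 1740.50 + 236.85 + 992.22 + 410.80 + 2137.31 = 5517.68
Landed cost (B) = invoice 397267.00 + 5517.68 + duty 21159.95 = 423944.63
Difference = |392522.36 − 423944.63| = 31422.27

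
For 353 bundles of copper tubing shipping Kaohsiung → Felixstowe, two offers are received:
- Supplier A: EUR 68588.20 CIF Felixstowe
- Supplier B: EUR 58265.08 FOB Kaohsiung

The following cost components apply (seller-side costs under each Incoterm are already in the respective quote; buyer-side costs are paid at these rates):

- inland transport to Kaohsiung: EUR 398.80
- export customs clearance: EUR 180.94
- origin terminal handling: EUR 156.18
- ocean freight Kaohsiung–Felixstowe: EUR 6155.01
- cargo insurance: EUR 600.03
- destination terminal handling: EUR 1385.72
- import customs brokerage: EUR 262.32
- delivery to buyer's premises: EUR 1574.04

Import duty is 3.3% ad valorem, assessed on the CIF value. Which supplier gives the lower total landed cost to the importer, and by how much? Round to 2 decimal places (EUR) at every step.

Supplier B is cheaper by EUR 3685.83

Supplier A (CIF):
The CIF price already equals the CIF value: 68588.20
Import duty = 68588.20 × 3.3% = 2263.41
Buyer bears (A): 1385.72 + 262.32 + 1574.04 = 3222.08
Landed cost (A) = invoice 68588.20 + 3222.08 + duty 2263.41 = 74073.69
Supplier B (FOB):
CIF value = FOB price + freight + insurance = 58265.08 + 6155.01 + 600.03 = 65020.12
Import duty = 65020.12 × 3.3% = 2145.66
Buyer bears (B): 6155.01 + 600.03 + 1385.72 + 262.32 + 1574.04 = 9977.12
Landed cost (B) = invoice 58265.08 + 9977.12 + duty 2145.66 = 70387.86
Difference = |74073.69 − 70387.86| = 3685.83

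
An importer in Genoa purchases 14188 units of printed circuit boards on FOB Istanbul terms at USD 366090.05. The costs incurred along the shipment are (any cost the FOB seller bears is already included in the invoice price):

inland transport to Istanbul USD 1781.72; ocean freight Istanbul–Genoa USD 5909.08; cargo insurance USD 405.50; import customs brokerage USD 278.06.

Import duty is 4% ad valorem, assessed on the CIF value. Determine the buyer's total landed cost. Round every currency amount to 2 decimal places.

Total landed cost: USD 387578.88

FOB: the seller bears costs until goods are on board at the origin port; the buyer bears freight, insurance and all costs thereafter.
Already in the invoice (seller's account under FOB): inland to port — exclude.
CIF value = FOB price + freight + insurance = 366090.05 + 5909.08 + 405.50 = 372404.63
Import duty = 372404.63 × 4% = 14896.19
Buyer bears: freight 5909.08 + insurance 405.50 + brokerage 278.06 + duty 14896.19 = 21488.83
Landed cost = invoice 366090.05 + 21488.83 = 387578.88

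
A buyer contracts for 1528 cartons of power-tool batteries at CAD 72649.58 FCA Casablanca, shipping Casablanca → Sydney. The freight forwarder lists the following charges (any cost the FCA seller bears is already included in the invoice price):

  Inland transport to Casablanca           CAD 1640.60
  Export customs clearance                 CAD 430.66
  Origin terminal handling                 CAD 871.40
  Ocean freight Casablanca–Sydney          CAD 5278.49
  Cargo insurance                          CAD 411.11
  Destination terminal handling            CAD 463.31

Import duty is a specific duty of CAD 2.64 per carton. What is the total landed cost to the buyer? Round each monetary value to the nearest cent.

Total landed cost: CAD 83707.81

FCA: the seller delivers export-cleared goods to the carrier; the buyer bears costs from that point.
Already in the invoice (seller's account under FCA): inland to port, export clearance — exclude.
CIF value = FCA price + origin terminal + freight + insurance = 72649.58 + 871.40 + 5278.49 + 411.11 = 79210.58
Import duty = 1528 × 2.64 = 4033.92
Buyer bears: origin terminal 871.40 + freight 5278.49 + insurance 411.11 + destination terminal 463.31 + duty 4033.92 = 11058.23
Landed cost = invoice 72649.58 + 11058.23 = 83707.81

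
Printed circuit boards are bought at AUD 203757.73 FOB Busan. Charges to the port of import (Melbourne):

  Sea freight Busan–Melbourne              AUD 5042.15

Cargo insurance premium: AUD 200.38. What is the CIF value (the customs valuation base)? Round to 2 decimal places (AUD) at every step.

CIF = FOB price + freight + insurance
CIF = 203757.73 + 5042.15 + 200.38 = 209000.26

CIF value: AUD 209000.26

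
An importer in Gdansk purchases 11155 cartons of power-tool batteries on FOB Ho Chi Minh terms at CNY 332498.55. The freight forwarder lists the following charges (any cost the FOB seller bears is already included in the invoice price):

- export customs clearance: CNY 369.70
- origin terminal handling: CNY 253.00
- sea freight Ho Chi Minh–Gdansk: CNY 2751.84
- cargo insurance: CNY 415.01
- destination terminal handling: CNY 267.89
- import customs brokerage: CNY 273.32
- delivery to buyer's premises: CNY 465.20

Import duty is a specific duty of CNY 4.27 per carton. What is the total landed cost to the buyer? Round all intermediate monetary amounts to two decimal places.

Total landed cost: CNY 384303.66

FOB: the seller bears costs until goods are on board at the origin port; the buyer bears freight, insurance and all costs thereafter.
Already in the invoice (seller's account under FOB): export clearance, origin terminal — exclude.
CIF value = FOB price + freight + insurance = 332498.55 + 2751.84 + 415.01 = 335665.40
Import duty = 11155 × 4.27 = 47631.85
Buyer bears: freight 2751.84 + insurance 415.01 + destination terminal 267.89 + brokerage 273.32 + delivery 465.20 + duty 47631.85 = 51805.11
Landed cost = invoice 332498.55 + 51805.11 = 384303.66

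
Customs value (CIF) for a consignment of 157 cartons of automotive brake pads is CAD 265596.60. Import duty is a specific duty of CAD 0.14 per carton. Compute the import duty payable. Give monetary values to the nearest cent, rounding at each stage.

Import duty = 157 × 0.14 = 21.98

Import duty: CAD 21.98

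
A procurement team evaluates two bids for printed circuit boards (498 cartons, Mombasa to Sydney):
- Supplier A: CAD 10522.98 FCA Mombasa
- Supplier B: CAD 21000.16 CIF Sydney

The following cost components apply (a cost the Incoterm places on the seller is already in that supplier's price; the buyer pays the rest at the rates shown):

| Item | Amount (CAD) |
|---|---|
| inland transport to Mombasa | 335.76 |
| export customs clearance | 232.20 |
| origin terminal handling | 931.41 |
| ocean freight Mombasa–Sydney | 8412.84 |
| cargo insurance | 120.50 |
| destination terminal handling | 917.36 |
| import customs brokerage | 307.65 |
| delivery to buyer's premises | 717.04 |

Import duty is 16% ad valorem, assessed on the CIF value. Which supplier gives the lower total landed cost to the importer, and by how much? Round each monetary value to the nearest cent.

Supplier A is cheaper by CAD 1174.42

Supplier A (FCA):
CIF value = FCA price + origin terminal + freight + insurance = 10522.98 + 931.41 + 8412.84 + 120.50 = 19987.73
Import duty = 19987.73 × 16% = 3198.04
Buyer bears (A): 931.41 + 8412.84 + 120.50 + 917.36 + 307.65 + 717.04 = 11406.80
Landed cost (A) = invoice 10522.98 + 11406.80 + duty 3198.04 = 25127.82
Supplier B (CIF):
The CIF price already equals the CIF value: 21000.16
Import duty = 21000.16 × 16% = 3360.03
Buyer bears (B): 917.36 + 307.65 + 717.04 = 1942.05
Landed cost (B) = invoice 21000.16 + 1942.05 + duty 3360.03 = 26302.24
Difference = |25127.82 − 26302.24| = 1174.42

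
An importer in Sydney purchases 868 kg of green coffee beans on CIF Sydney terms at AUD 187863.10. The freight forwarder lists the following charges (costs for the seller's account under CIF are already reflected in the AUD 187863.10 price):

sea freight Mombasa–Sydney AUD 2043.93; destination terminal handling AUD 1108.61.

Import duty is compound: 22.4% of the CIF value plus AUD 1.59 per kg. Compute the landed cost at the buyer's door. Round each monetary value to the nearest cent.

Total landed cost: AUD 232433.16

CIF: the seller pays costs through ocean freight and marine insurance to the destination port.
Already in the invoice (seller's account under CIF): freight — exclude.
The CIF price already equals the CIF value: 187863.10
Ad valorem component: 187863.10 × 22.4% = 42081.33
Specific component: 868 × 1.59 = 1380.12
Import duty = 42081.33 + 1380.12 = 43461.45
Buyer bears: destination terminal 1108.61 + duty 43461.45 = 44570.06
Landed cost = invoice 187863.10 + 44570.06 = 232433.16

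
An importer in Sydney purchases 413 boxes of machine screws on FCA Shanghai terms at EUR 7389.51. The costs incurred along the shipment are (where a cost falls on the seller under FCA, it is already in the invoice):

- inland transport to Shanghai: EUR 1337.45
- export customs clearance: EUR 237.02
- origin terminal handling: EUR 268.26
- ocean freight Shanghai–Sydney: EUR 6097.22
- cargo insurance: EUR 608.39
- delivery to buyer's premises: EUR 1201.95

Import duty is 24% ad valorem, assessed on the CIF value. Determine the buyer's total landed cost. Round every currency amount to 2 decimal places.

FCA: the seller delivers export-cleared goods to the carrier; the buyer bears costs from that point.
Already in the invoice (seller's account under FCA): inland to port, export clearance — exclude.
CIF value = FCA price + origin terminal + freight + insurance = 7389.51 + 268.26 + 6097.22 + 608.39 = 14363.38
Import duty = 14363.38 × 24% = 3447.21
Buyer bears: origin terminal 268.26 + freight 6097.22 + insurance 608.39 + delivery 1201.95 + duty 3447.21 = 11623.03
Landed cost = invoice 7389.51 + 11623.03 = 19012.54

Total landed cost: EUR 19012.54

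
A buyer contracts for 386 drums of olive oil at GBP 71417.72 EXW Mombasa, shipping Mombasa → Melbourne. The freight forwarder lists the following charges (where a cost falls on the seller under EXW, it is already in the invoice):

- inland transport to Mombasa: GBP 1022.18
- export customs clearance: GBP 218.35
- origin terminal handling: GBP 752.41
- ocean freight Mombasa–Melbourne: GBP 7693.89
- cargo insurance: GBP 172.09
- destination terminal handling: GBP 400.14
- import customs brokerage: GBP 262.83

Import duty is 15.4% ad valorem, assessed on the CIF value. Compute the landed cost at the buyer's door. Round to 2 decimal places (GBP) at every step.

EXW: the seller makes goods available at their premises; the buyer bears all onward costs.
CIF value = EXW price + inland to port + export clearance + origin terminal + freight + insurance = 71417.72 + 1022.18 + 218.35 + 752.41 + 7693.89 + 172.09 = 81276.64
Import duty = 81276.64 × 15.4% = 12516.60
Buyer bears: inland to port 1022.18 + export clearance 218.35 + origin terminal 752.41 + freight 7693.89 + insurance 172.09 + destination terminal 400.14 + brokerage 262.83 + duty 12516.60 = 23038.49
Landed cost = invoice 71417.72 + 23038.49 = 94456.21

Total landed cost: GBP 94456.21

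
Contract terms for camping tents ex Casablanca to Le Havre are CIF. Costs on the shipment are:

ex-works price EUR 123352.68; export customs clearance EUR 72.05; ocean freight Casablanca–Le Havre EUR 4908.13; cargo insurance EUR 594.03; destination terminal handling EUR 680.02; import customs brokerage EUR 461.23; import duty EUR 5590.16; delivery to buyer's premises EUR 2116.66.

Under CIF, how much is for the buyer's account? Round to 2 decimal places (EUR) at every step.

CIF: the seller pays costs through ocean freight and marine insurance to the destination port.
Seller's account: goods 123352.68 + export clearance 72.05 + freight 4908.13 + insurance 594.03 = 128926.89
Buyer's account: destination terminal 680.02 + brokerage 461.23 + duty 5590.16 + delivery 2116.66 = 8848.07

Buyer's account: EUR 8848.07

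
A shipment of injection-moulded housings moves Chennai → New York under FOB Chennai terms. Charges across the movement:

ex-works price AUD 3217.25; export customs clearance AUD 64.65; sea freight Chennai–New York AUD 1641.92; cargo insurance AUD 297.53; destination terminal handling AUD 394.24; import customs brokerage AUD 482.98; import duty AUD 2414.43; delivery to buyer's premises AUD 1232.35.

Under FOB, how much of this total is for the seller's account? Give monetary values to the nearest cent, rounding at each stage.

FOB: the seller bears costs until goods are on board at the origin port; the buyer bears freight, insurance and all costs thereafter.
Seller's account: goods 3217.25 + export clearance 64.65 = 3281.90
Buyer's account: freight 1641.92 + insurance 297.53 + destination terminal 394.24 + brokerage 482.98 + duty 2414.43 + delivery 1232.35 = 6463.45

Seller's account: AUD 3281.90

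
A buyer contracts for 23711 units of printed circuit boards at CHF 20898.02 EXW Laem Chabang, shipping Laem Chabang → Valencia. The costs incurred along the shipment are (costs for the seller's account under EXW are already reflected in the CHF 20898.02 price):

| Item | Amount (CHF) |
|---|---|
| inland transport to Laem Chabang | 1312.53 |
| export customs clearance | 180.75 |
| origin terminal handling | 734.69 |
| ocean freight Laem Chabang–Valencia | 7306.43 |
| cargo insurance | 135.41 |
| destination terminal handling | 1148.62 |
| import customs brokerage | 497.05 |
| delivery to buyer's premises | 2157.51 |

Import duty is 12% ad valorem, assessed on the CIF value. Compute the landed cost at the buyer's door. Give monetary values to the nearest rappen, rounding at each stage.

Total landed cost: CHF 38039.15

EXW: the seller makes goods available at their premises; the buyer bears all onward costs.
CIF value = EXW price + inland to port + export clearance + origin terminal + freight + insurance = 20898.02 + 1312.53 + 180.75 + 734.69 + 7306.43 + 135.41 = 30567.83
Import duty = 30567.83 × 12% = 3668.14
Buyer bears: inland to port 1312.53 + export clearance 180.75 + origin terminal 734.69 + freight 7306.43 + insurance 135.41 + destination terminal 1148.62 + brokerage 497.05 + delivery 2157.51 + duty 3668.14 = 17141.13
Landed cost = invoice 20898.02 + 17141.13 = 38039.15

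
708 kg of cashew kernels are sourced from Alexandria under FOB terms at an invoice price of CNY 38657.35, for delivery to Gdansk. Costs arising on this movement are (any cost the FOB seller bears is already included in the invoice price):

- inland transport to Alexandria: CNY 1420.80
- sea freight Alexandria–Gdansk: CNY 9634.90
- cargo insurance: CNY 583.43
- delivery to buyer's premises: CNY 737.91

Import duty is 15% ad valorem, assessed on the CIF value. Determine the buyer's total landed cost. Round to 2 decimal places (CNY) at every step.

FOB: the seller bears costs until goods are on board at the origin port; the buyer bears freight, insurance and all costs thereafter.
Already in the invoice (seller's account under FOB): inland to port — exclude.
CIF value = FOB price + freight + insurance = 38657.35 + 9634.90 + 583.43 = 48875.68
Import duty = 48875.68 × 15% = 7331.35
Buyer bears: freight 9634.90 + insurance 583.43 + delivery 737.91 + duty 7331.35 = 18287.59
Landed cost = invoice 38657.35 + 18287.59 = 56944.94

Total landed cost: CNY 56944.94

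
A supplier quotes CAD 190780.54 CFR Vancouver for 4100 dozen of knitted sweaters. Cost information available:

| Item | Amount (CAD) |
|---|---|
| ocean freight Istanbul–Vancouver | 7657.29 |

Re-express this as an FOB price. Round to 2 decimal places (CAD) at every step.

FOB price: CAD 183123.25

From CFR to FOB, the seller no longer bears: freight.
FOB price = 190780.54 − 7657.29 = 183123.25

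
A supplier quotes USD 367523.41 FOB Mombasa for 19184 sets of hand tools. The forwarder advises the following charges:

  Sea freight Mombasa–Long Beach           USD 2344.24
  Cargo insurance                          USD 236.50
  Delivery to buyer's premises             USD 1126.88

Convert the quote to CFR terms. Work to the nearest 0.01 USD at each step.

Not relevant to the conversion: delivery, insurance — on the buyer under both terms; not part of either seller's price.
From FOB to CFR, the seller additionally bears: freight.
CFR price = 367523.41 + 2344.24 = 369867.65

CFR price: USD 369867.65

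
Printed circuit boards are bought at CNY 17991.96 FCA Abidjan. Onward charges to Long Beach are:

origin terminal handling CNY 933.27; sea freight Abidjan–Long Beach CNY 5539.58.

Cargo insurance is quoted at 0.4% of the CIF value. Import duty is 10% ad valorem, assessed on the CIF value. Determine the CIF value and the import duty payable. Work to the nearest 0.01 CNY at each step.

Let C be the CIF value. C = FCA price + pre-shipment costs + freight + 0.4% × C
C − 0.4% × C = 17991.96 + 933.27 + 5539.58
0.996 × C = 24464.81
C = 24464.81 / 0.996 = 24563.06
Insurance premium = 0.4% × 24563.06 = 98.25
Import duty = 24563.06 × 10% = 2456.31

CIF value: CNY 24563.06; import duty: CNY 2456.31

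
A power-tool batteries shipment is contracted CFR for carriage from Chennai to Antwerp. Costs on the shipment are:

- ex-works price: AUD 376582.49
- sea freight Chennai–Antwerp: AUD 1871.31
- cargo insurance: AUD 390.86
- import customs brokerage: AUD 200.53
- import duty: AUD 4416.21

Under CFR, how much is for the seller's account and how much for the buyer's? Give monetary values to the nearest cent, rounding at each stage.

Seller: AUD 378453.80; buyer: AUD 5007.60

CFR: the seller pays costs through ocean freight to the destination port, but not insurance.
Seller's account: goods 376582.49 + freight 1871.31 = 378453.80
Buyer's account: insurance 390.86 + brokerage 200.53 + duty 4416.21 = 5007.60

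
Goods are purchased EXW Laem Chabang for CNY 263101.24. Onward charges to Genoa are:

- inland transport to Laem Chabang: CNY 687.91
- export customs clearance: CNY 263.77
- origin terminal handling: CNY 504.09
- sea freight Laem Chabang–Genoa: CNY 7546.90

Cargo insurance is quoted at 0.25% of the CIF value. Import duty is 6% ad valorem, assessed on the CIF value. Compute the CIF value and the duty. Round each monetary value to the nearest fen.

Let C be the CIF value. C = EXW price + pre-shipment costs + freight + 0.25% × C
C − 0.25% × C = 263101.24 + 687.91 + 263.77 + 504.09 + 7546.90
0.9975 × C = 272103.91
C = 272103.91 / 0.9975 = 272785.87
Insurance premium = 0.25% × 272785.87 = 681.96
Import duty = 272785.87 × 6% = 16367.15

CIF value: CNY 272785.87; import duty: CNY 16367.15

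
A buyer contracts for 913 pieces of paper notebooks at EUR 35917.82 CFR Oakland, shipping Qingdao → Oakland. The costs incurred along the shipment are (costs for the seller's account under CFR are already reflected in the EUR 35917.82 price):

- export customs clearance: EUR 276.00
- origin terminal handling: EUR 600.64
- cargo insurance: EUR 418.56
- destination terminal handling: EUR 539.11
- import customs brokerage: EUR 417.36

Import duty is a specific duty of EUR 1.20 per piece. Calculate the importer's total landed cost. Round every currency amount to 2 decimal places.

Total landed cost: EUR 38388.45

CFR: the seller pays costs through ocean freight to the destination port, but not insurance.
Already in the invoice (seller's account under CFR): export clearance, origin terminal — exclude.
CIF value = CFR price + insurance = 35917.82 + 418.56 = 36336.38
Import duty = 913 × 1.20 = 1095.60
Buyer bears: insurance 418.56 + destination terminal 539.11 + brokerage 417.36 + duty 1095.60 = 2470.63
Landed cost = invoice 35917.82 + 2470.63 = 38388.45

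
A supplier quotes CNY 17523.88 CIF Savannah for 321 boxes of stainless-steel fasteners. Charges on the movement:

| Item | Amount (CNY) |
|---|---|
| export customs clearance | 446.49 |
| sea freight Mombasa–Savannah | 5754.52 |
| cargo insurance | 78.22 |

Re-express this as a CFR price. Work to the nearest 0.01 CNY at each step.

Not relevant to the conversion: freight, export clearance — on the seller under both CIF and CFR; already in the CIF price and stays in the CFR price.
From CIF to CFR, the seller no longer bears: insurance.
CFR price = 17523.88 − 78.22 = 17445.66

CFR price: CNY 17445.66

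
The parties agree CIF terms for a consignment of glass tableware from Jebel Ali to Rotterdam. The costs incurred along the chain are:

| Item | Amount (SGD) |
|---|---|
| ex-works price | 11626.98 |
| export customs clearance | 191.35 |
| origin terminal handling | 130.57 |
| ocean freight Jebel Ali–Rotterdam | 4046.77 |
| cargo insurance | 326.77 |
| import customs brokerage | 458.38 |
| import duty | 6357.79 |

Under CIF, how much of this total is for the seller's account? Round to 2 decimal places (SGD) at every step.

Seller's account: SGD 16322.44

CIF: the seller pays costs through ocean freight and marine insurance to the destination port.
Seller's account: goods 11626.98 + export clearance 191.35 + origin terminal 130.57 + freight 4046.77 + insurance 326.77 = 16322.44
Buyer's account: brokerage 458.38 + duty 6357.79 = 6816.17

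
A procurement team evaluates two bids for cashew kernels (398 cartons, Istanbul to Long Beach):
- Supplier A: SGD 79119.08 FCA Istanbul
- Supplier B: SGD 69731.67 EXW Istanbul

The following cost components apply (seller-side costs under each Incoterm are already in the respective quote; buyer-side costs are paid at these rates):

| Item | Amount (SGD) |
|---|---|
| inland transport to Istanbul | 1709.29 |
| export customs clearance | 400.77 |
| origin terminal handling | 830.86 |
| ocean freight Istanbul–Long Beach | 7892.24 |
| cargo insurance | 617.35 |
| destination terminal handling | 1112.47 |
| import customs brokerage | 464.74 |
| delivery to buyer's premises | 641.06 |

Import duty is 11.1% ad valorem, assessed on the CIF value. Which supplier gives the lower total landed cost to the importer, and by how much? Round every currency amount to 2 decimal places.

Supplier A (FCA):
CIF value = FCA price + origin terminal + freight + insurance = 79119.08 + 830.86 + 7892.24 + 617.35 = 88459.53
Import duty = 88459.53 × 11.1% = 9819.01
Buyer bears (A): 830.86 + 7892.24 + 617.35 + 1112.47 + 464.74 + 641.06 = 11558.72
Landed cost (A) = invoice 79119.08 + 11558.72 + duty 9819.01 = 100496.81
Supplier B (EXW):
CIF value = EXW price + inland to port + export clearance + origin terminal + freight + insurance = 69731.67 + 1709.29 + 400.77 + 830.86 + 7892.24 + 617.35 = 81182.18
Import duty = 81182.18 × 11.1% = 9011.22
Buyer bears (B): 1709.29 + 400.77 + 830.86 + 7892.24 + 617.35 + 1112.47 + 464.74 + 641.06 = 13668.78
Landed cost (B) = invoice 69731.67 + 13668.78 + duty 9011.22 = 92411.67
Difference = |100496.81 − 92411.67| = 8085.14

Supplier B is cheaper by SGD 8085.14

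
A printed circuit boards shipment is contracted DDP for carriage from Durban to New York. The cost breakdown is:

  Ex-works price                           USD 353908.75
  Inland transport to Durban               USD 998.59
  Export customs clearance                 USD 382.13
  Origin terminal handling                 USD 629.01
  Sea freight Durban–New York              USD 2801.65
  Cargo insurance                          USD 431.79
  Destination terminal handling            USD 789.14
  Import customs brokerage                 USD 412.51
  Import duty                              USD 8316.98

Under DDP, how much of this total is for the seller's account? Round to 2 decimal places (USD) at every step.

Seller's account: USD 368670.55

DDP: the seller bears all costs including import duty.
Seller's account: goods 353908.75 + inland to port 998.59 + export clearance 382.13 + origin terminal 629.01 + freight 2801.65 + insurance 431.79 + destination terminal 789.14 + brokerage 412.51 + duty 8316.98 = 368670.55
Buyer's account: 0.00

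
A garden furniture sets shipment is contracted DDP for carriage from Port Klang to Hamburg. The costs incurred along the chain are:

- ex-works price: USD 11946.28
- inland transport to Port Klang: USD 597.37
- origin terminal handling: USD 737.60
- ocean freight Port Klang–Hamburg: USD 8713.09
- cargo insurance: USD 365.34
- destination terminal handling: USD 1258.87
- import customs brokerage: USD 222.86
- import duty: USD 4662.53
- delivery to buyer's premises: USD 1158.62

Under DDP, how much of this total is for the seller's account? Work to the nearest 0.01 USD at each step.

DDP: the seller bears all costs including import duty.
Seller's account: goods 11946.28 + inland to port 597.37 + origin terminal 737.60 + freight 8713.09 + insurance 365.34 + destination terminal 1258.87 + brokerage 222.86 + duty 4662.53 + delivery 1158.62 = 29662.56
Buyer's account: 0.00

Seller's account: USD 29662.56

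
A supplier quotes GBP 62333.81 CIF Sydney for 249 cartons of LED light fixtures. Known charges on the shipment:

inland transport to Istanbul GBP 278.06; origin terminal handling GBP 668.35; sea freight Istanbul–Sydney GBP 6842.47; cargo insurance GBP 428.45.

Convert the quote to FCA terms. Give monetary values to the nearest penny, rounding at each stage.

FCA price: GBP 54394.54

Not relevant to the conversion: inland to port — on the seller under both CIF and FCA; already in the CIF price and stays in the FCA price.
From CIF to FCA, the seller no longer bears: origin terminal, freight, insurance.
FCA price = 62333.81 − 668.35 − 6842.47 − 428.45 = 54394.54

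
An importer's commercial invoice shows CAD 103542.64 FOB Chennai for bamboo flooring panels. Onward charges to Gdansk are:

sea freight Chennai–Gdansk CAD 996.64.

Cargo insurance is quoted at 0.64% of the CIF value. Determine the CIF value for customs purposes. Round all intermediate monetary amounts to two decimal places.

CIF value: CAD 105212.64

Let C be the CIF value. C = FOB price + freight + 0.64% × C
C − 0.64% × C = 103542.64 + 996.64
0.9936 × C = 104539.28
C = 104539.28 / 0.9936 = 105212.64
Insurance premium = 0.64% × 105212.64 = 673.36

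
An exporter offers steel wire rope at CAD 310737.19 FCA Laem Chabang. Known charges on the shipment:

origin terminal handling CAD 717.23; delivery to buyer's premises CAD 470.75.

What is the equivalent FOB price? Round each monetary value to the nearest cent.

FOB price: CAD 311454.42

Not relevant to the conversion: delivery — on the buyer under both terms; not part of either seller's price.
From FCA to FOB, the seller additionally bears: origin terminal.
FOB price = 310737.19 + 717.23 = 311454.42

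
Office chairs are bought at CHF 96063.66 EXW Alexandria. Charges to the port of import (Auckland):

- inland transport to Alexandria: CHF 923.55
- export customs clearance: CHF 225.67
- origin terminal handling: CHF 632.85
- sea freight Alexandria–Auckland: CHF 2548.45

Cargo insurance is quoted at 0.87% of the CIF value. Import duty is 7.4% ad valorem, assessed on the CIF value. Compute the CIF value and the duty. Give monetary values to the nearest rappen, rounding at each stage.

CIF value: CHF 101275.27; import duty: CHF 7494.37

Let C be the CIF value. C = EXW price + pre-shipment costs + freight + 0.87% × C
C − 0.87% × C = 96063.66 + 923.55 + 225.67 + 632.85 + 2548.45
0.9913 × C = 100394.18
C = 100394.18 / 0.9913 = 101275.27
Insurance premium = 0.87% × 101275.27 = 881.09
Import duty = 101275.27 × 7.4% = 7494.37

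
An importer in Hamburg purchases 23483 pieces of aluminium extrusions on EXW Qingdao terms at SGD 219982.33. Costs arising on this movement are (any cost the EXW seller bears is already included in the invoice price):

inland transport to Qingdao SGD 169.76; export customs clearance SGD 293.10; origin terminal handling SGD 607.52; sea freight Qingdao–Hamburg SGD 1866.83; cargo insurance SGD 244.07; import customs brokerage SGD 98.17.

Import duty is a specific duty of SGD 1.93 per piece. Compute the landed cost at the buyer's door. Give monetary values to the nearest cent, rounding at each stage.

EXW: the seller makes goods available at their premises; the buyer bears all onward costs.
CIF value = EXW price + inland to port + export clearance + origin terminal + freight + insurance = 219982.33 + 169.76 + 293.10 + 607.52 + 1866.83 + 244.07 = 223163.61
Import duty = 23483 × 1.93 = 45322.19
Buyer bears: inland to port 169.76 + export clearance 293.10 + origin terminal 607.52 + freight 1866.83 + insurance 244.07 + brokerage 98.17 + duty 45322.19 = 48601.64
Landed cost = invoice 219982.33 + 48601.64 = 268583.97

Total landed cost: SGD 268583.97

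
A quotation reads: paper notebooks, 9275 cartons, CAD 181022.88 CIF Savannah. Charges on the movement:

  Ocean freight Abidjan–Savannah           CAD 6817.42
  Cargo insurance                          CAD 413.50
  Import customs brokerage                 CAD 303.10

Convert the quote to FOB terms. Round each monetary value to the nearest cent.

FOB price: CAD 173791.96

Not relevant to the conversion: brokerage — on the buyer under both terms; not part of either seller's price.
From CIF to FOB, the seller no longer bears: freight, insurance.
FOB price = 181022.88 − 6817.42 − 413.50 = 173791.96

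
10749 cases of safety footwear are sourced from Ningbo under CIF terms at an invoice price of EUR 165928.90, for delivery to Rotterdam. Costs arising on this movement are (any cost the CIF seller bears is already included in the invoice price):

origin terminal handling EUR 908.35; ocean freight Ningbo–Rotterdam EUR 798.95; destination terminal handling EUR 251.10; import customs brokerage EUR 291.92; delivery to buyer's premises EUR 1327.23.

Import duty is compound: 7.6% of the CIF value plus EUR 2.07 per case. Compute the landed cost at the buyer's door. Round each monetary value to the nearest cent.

CIF: the seller pays costs through ocean freight and marine insurance to the destination port.
Already in the invoice (seller's account under CIF): origin terminal, freight — exclude.
The CIF price already equals the CIF value: 165928.90
Ad valorem component: 165928.90 × 7.6% = 12610.60
Specific component: 10749 × 2.07 = 22250.43
Import duty = 12610.60 + 22250.43 = 34861.03
Buyer bears: destination terminal 251.10 + brokerage 291.92 + delivery 1327.23 + duty 34861.03 = 36731.28
Landed cost = invoice 165928.90 + 36731.28 = 202660.18

Total landed cost: EUR 202660.18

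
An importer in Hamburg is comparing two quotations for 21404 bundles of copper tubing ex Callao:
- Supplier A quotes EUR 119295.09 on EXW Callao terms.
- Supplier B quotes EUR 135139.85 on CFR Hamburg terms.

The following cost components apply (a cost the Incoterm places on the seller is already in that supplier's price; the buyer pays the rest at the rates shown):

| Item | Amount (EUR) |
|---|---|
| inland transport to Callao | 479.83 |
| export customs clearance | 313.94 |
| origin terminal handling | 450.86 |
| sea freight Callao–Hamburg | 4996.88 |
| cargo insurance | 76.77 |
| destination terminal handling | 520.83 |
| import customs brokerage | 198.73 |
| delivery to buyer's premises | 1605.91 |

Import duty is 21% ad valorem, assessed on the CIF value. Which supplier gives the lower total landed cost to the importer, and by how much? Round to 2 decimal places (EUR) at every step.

Supplier A (EXW):
CIF value = EXW price + inland to port + export clearance + origin terminal + freight + insurance = 119295.09 + 479.83 + 313.94 + 450.86 + 4996.88 + 76.77 = 125613.37
Import duty = 125613.37 × 21% = 26378.81
Buyer bears (A): 479.83 + 313.94 + 450.86 + 4996.88 + 76.77 + 520.83 + 198.73 + 1605.91 = 8643.75
Landed cost (A) = invoice 119295.09 + 8643.75 + duty 26378.81 = 154317.65
Supplier B (CFR):
CIF value = CFR price + insurance = 135139.85 + 76.77 = 135216.62
Import duty = 135216.62 × 21% = 28395.49
Buyer bears (B): 76.77 + 520.83 + 198.73 + 1605.91 = 2402.24
Landed cost (B) = invoice 135139.85 + 2402.24 + duty 28395.49 = 165937.58
Difference = |154317.65 − 165937.58| = 11619.93

Supplier A is cheaper by EUR 11619.93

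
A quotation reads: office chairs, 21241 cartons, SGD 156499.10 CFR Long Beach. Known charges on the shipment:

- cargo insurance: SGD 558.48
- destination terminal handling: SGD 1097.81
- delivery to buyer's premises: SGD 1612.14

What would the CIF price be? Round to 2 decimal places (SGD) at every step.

CIF price: SGD 157057.58

Not relevant to the conversion: destination terminal, delivery — on the buyer under both terms; not part of either seller's price.
From CFR to CIF, the seller additionally bears: insurance.
CIF price = 156499.10 + 558.48 = 157057.58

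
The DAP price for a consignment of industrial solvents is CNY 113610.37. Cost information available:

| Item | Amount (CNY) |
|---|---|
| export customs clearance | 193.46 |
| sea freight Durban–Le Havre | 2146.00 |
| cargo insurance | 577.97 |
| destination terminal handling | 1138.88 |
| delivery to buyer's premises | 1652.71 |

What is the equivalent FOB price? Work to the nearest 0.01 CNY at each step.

Not relevant to the conversion: export clearance — on the seller under both DAP and FOB; already in the DAP price and stays in the FOB price.
From DAP to FOB, the seller no longer bears: freight, insurance, destination terminal, delivery.
FOB price = 113610.37 − 2146.00 − 577.97 − 1138.88 − 1652.71 = 108094.81

FOB price: CNY 108094.81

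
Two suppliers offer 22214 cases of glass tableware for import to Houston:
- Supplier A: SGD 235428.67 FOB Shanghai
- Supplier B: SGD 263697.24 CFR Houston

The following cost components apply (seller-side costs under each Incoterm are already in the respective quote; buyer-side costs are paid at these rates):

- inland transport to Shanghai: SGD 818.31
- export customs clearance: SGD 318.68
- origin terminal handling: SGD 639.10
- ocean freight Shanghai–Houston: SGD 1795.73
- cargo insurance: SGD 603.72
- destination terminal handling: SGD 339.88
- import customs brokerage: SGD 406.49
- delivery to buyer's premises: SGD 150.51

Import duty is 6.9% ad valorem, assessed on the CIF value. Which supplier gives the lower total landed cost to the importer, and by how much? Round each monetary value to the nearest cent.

Supplier A is cheaper by SGD 28299.47

Supplier A (FOB):
CIF value = FOB price + freight + insurance = 235428.67 + 1795.73 + 603.72 = 237828.12
Import duty = 237828.12 × 6.9% = 16410.14
Buyer bears (A): 1795.73 + 603.72 + 339.88 + 406.49 + 150.51 = 3296.33
Landed cost (A) = invoice 235428.67 + 3296.33 + duty 16410.14 = 255135.14
Supplier B (CFR):
CIF value = CFR price + insurance = 263697.24 + 603.72 = 264300.96
Import duty = 264300.96 × 6.9% = 18236.77
Buyer bears (B): 603.72 + 339.88 + 406.49 + 150.51 = 1500.60
Landed cost (B) = invoice 263697.24 + 1500.60 + duty 18236.77 = 283434.61
Difference = |255135.14 − 283434.61| = 28299.47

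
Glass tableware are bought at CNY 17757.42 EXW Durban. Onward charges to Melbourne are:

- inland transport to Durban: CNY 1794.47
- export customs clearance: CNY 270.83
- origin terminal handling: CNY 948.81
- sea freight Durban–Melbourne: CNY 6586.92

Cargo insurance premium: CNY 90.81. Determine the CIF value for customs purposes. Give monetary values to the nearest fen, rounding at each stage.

CIF = EXW price + pre-shipment costs + freight + insurance
CIF = 17757.42 + 1794.47 + 270.83 + 948.81 + 6586.92 + 90.81 = 27449.26

CIF value: CNY 27449.26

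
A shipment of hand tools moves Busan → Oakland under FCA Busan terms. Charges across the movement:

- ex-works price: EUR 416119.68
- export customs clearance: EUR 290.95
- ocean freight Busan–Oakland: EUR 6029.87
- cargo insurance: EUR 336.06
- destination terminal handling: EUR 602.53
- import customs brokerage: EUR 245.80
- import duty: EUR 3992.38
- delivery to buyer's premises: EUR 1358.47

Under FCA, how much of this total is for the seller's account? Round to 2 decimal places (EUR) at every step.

FCA: the seller delivers export-cleared goods to the carrier; the buyer bears costs from that point.
Seller's account: goods 416119.68 + export clearance 290.95 = 416410.63
Buyer's account: freight 6029.87 + insurance 336.06 + destination terminal 602.53 + brokerage 245.80 + duty 3992.38 + delivery 1358.47 = 12565.11

Seller's account: EUR 416410.63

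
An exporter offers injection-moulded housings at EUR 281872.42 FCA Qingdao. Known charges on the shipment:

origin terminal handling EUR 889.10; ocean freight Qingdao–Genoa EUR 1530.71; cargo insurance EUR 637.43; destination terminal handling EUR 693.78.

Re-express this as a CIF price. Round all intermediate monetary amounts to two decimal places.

CIF price: EUR 284929.66

Not relevant to the conversion: destination terminal — on the buyer under both terms; not part of either seller's price.
From FCA to CIF, the seller additionally bears: origin terminal, freight, insurance.
CIF price = 281872.42 + 889.10 + 1530.71 + 637.43 = 284929.66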